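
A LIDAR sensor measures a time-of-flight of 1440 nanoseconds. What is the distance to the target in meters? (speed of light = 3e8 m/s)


tof = 1440 ns = 1.44e-06 s
dist = c * tof / 2
= 3e8 * 1.44e-06 / 2
= 216.0 m


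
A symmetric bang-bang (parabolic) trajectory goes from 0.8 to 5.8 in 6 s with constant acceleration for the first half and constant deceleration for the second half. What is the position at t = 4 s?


Symmetric rest-to-rest: each phase covers (pf-p0)/2 in time T/2. 0.5*a*(T/2)^2 = (pf-p0)/2 => a = 4*(pf-p0)/T^2
a = 4*(5.8-0.8)/6^2 = 0.5556
t = 4 is in the deceleration phase (t > T/2).
p = pf - 0.5*a*(T-t)^2 = 5.8 - 0.5*0.5556*2^2
= 4.6889


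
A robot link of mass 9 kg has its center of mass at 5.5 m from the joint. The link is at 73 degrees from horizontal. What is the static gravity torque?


tau = m*g*L*cos(angle)
= 9 * 9.81 * 5.5 * cos(73 deg)
= 9 * 9.81 * 5.5 * 0.2924
= 141.9742 Nm


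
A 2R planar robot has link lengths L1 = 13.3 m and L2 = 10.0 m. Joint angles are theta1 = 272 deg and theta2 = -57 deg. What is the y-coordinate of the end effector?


Convert angles to radians: theta1 = 4.7473, theta2 = -0.9948
y = L1*sin(theta1) + L2*sin(theta1+theta2)
y = -13.2919 + -5.7358
y = -19.0277


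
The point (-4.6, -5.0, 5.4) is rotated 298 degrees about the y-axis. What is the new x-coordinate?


Rotation about y-axis: x' = x*cos(theta) + z*sin(theta)
= -4.6 * 0.4695 + 5.4 * -0.8829
= -6.9275


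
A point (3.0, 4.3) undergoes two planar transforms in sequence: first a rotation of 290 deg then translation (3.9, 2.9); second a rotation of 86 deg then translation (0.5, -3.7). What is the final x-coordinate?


After transform 1:
x1 = cos(290)*3.0 - sin(290)*4.3 + 3.9 = 8.9667
y1 = sin(290)*3.0 + cos(290)*4.3 + 2.9 = 1.5516
After transform 2:
x2 = cos(86)*8.9667 - sin(86)*1.5516 + 0.5
= -0.4223


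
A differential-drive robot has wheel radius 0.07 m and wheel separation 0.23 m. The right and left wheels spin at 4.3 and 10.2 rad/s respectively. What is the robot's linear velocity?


vR = r*wR = 0.07*4.3 = 0.301 m/s
vL = r*wL = 0.07*10.2 = 0.714 m/s
v = (vR+vL)/2 = 0.5075 m/s
omega = (vR-vL)/L = -1.7957 rad/s
linear velocity = 0.5075 m/s


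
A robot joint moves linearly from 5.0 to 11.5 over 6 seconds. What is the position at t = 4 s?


s = t/T = 4/6 = 0.6667
p(t) = p0 + (pf-p0)*s
= 5.0 + (11.5 - 5.0) * 0.6667
= 9.3333


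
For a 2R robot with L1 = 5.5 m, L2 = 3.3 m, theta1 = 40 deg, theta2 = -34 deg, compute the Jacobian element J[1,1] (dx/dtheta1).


J[1,1] = -L1*sin(t1) - L2*sin(t1+t2)
= -5.5*sin(40) - 3.3*sin(6)
= -3.8803


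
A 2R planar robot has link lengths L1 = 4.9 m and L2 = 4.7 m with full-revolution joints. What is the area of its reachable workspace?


r_max = L1 + L2 = 9.6 m
r_min = |L1 - L2| = 0.2 m
Area = pi*(r_max^2 - r_min^2)
= pi*(92.16 - 0.04)
= pi * 92.12
= 289.4035 m^2


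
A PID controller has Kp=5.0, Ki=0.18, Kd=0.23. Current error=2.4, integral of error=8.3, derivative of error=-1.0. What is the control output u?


u = Kp*e + Ki*int(e) + Kd*de/dt
= 5.0*2.4 + 0.18*8.3 + 0.23*(-1.0)
= 12.0 + 1.494 + -0.23
= 13.264


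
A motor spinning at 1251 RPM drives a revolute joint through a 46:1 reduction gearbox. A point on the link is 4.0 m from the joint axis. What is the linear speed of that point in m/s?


omega_motor = 1251 * 2*pi/60 = 131.0044 rad/s
omega_joint = omega_motor / 46 = 2.8479 rad/s
v = omega_joint * r = 2.8479 * 4.0
= 11.3917 m/s


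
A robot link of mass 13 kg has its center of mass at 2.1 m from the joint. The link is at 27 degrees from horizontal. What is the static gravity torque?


tau = m*g*L*cos(angle)
= 13 * 9.81 * 2.1 * cos(27 deg)
= 13 * 9.81 * 2.1 * 0.891
= 238.6231 Nm


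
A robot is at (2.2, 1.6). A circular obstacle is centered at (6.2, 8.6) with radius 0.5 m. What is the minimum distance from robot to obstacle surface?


center_dist = sqrt((2.2-6.2)^2 + (1.6-8.6)^2)
= sqrt(16.0 + 49.0)
= 8.0623
min_dist = center_dist - radius = 8.0623 - 0.5 = 7.5623 m


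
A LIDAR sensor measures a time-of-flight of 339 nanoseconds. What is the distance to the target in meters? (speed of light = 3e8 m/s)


tof = 339 ns = 3.39e-07 s
dist = c * tof / 2
= 3e8 * 3.39e-07 / 2
= 50.85 m


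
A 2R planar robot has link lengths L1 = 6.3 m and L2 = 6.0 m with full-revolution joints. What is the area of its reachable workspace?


r_max = L1 + L2 = 12.3 m
r_min = |L1 - L2| = 0.3 m
Area = pi*(r_max^2 - r_min^2)
= pi*(151.29 - 0.09)
= pi * 151.2
= 475.0088 m^2


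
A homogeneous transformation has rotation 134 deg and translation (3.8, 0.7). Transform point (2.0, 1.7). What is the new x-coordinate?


x' = cos(theta)*px - sin(theta)*py + tx
= -0.6947*2.0 - 0.7193*1.7 + 3.8
= 1.1878


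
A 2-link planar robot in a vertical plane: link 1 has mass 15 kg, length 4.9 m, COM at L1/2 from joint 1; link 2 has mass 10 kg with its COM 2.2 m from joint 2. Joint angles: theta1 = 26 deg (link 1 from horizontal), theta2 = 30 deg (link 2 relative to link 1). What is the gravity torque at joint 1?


Horizontal distance from joint 1 to link-1 COM:
  x_c1 = (L1/2)*cos(t1) = 2.45 * 0.8988 = 2.202 m
Horizontal distance from joint 1 to link-2 COM:
  x_c2 = L1*cos(t1) + Lc2*cos(t1+t2)
       = 4.9*0.8988 + 2.2*0.5592 = 5.6343 m
tau1 = m1*g*x_c1 + m2*g*x_c2
     = 15*9.81*2.202 + 10*9.81*5.6343
     = 324.031 + 552.7263
     = 876.7573 Nm


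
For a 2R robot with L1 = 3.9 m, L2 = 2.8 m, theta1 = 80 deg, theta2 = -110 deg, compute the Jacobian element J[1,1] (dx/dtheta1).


J[1,1] = -L1*sin(t1) - L2*sin(t1+t2)
= -3.9*sin(80) - 2.8*sin(-30)
= -2.4408


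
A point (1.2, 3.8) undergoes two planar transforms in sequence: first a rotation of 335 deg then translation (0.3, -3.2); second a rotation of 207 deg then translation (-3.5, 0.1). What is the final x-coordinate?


After transform 1:
x1 = cos(335)*1.2 - sin(335)*3.8 + 0.3 = 2.9935
y1 = sin(335)*1.2 + cos(335)*3.8 + -3.2 = -0.2632
After transform 2:
x2 = cos(207)*2.9935 - sin(207)*-0.2632 + -3.5
= -6.2867


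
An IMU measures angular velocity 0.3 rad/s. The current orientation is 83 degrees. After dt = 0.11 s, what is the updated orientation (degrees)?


delta_theta = w * dt = 0.3 * 0.11 = 0.033 rad
= 1.8908 deg
theta_new = 83 + 1.8908 = 84.8908 deg


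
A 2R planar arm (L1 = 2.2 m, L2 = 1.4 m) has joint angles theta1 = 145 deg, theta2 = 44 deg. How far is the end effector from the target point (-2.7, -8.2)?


End effector via forward kinematics:
x = L1*cos(t1) + L2*cos(t1+t2) = -3.1849
y = L1*sin(t1) + L2*sin(t1+t2) = 1.0429
Distance to target:
d = sqrt((-2.7 - -3.1849)^2 + (-8.2 - 1.0429)^2)
= sqrt(0.2351 + 85.4305)
= 9.2556 m


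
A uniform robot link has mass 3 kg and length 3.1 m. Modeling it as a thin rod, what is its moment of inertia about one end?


I = (1/3) * m * L^2
= (1/3) * 3 * 3.1^2
= 0.333333 * 3 * 9.61
= 9.61 kg*m^2


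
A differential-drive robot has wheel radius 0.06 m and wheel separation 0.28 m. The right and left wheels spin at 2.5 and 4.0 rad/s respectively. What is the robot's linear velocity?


vR = r*wR = 0.06*2.5 = 0.15 m/s
vL = r*wL = 0.06*4.0 = 0.24 m/s
v = (vR+vL)/2 = 0.195 m/s
omega = (vR-vL)/L = -0.3214 rad/s
linear velocity = 0.195 m/s


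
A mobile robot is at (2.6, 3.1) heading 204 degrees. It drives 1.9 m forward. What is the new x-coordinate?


x_new = x0 + d*cos(theta)
= 2.6 + 1.9*cos(204)
= 2.6 + -1.7357
= 0.8643


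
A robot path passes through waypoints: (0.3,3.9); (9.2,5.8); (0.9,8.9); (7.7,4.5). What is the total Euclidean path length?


Segment lengths:
  seg1 = sqrt((8.9)^2 + (1.9)^2) = 9.1005
  seg2 = sqrt((-8.3)^2 + (3.1)^2) = 8.86
  seg3 = sqrt((6.8)^2 + (-4.4)^2) = 8.0994
Total = 26.06


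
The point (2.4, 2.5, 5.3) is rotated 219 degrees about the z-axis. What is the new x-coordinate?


Rotation about z-axis: x' = x*cos(theta) - y*sin(theta)
= 2.4 * -0.7771 - 2.5 * -0.6293
= -0.2918


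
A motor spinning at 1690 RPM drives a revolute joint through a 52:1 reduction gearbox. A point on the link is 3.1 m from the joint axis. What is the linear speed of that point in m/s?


omega_motor = 1690 * 2*pi/60 = 176.9764 rad/s
omega_joint = omega_motor / 52 = 3.4034 rad/s
v = omega_joint * r = 3.4034 * 3.1
= 10.5505 m/s


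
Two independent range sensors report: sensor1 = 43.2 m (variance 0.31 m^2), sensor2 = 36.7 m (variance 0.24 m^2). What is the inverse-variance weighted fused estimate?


w1 = (1/var1) / (1/var1 + 1/var2)
   = 3.2258 / (3.2258 + 4.1667) = 0.4364
w2 = 1 - w1 = 0.5636
fused = w1*s1 + w2*s2 = 18.8509 + 20.6855
= 39.5364 m


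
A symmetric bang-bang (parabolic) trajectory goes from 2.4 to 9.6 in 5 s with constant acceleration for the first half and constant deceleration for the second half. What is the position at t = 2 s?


Symmetric rest-to-rest: each phase covers (pf-p0)/2 in time T/2. 0.5*a*(T/2)^2 = (pf-p0)/2 => a = 4*(pf-p0)/T^2
a = 4*(9.6-2.4)/5^2 = 1.152
t = 2 is in the acceleration phase (t <= T/2).
p = p0 + 0.5*a*t^2 = 2.4 + 0.5*1.152*2^2
= 4.704


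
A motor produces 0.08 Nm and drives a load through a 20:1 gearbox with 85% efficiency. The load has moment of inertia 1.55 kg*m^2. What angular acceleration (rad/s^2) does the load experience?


tau_out = tau_motor * N * eta
= 0.08 * 20 * 0.85 = 1.36 Nm
alpha = tau_out / I = 1.36 / 1.55
= 0.8774 rad/s^2


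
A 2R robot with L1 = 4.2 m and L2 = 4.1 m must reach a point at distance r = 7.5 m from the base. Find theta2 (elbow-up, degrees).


cos(theta2) = (r^2 - L1^2 - L2^2) / (2*L1*L2)
cos(theta2) = (56.25 - 17.64 - 16.81) / 34.44
cos(theta2) = 0.632985
theta2 = 50.7293 degrees


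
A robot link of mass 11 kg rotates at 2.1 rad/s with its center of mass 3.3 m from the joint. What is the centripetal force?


F = m * omega^2 * r
= 11 * 2.1^2 * 3.3
= 11 * 4.41 * 3.3
= 160.083 N


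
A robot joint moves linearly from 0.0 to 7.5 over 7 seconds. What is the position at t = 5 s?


s = t/T = 5/7 = 0.7143
p(t) = p0 + (pf-p0)*s
= 0.0 + (7.5 - 0.0) * 0.7143
= 5.3571


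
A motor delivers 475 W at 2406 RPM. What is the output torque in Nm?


omega = 2406 * 2*pi/60 = 251.9557 rad/s
tau = P / omega = 475 / 251.9557
= 1.8853 Nm


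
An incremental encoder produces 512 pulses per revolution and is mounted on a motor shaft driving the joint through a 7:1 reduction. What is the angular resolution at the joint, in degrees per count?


counts per rev = 512
effective counts at joint = 512 * 7 = 3584
resolution = 360 / 3584
= 0.1004 deg/count


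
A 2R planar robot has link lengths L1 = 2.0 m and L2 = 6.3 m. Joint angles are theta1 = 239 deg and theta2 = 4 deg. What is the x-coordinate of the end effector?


Convert angles to radians: theta1 = 4.1713, theta2 = 0.0698
x = L1*cos(theta1) + L2*cos(theta1+theta2)
x = -1.0301 + -2.8601
x = -3.8902


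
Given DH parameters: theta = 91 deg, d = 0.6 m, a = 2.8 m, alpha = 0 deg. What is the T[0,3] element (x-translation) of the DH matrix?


T[0,3] = a * cos(theta)
= 2.8 * cos(91 deg)
= 2.8 * -0.0175
= -0.0489


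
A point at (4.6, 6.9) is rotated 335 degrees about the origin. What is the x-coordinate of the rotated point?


x' = x*cos(theta) - y*sin(theta)
cos(335 deg) = 0.9063, sin(335 deg) = -0.4226
x' = 4.6 * 0.9063 - 6.9 * -0.4226
= 4.169 - -2.9161
= 7.0851


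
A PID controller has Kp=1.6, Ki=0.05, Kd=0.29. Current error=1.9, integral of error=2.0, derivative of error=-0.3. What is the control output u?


u = Kp*e + Ki*int(e) + Kd*de/dt
= 1.6*1.9 + 0.05*2.0 + 0.29*(-0.3)
= 3.04 + 0.1 + -0.087
= 3.053


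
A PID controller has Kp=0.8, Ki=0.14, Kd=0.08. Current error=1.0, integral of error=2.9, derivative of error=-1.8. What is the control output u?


u = Kp*e + Ki*int(e) + Kd*de/dt
= 0.8*1.0 + 0.14*2.9 + 0.08*(-1.8)
= 0.8 + 0.406 + -0.144
= 1.062


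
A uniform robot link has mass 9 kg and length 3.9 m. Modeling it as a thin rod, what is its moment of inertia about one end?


I = (1/3) * m * L^2
= (1/3) * 9 * 3.9^2
= 0.333333 * 9 * 15.21
= 45.63 kg*m^2


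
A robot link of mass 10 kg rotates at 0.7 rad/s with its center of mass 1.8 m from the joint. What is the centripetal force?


F = m * omega^2 * r
= 10 * 0.7^2 * 1.8
= 10 * 0.49 * 1.8
= 8.82 N


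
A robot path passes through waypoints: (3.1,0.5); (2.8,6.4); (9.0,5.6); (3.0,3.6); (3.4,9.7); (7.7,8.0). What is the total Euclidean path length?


Segment lengths:
  seg1 = sqrt((-0.3)^2 + (5.9)^2) = 5.9076
  seg2 = sqrt((6.2)^2 + (-0.8)^2) = 6.2514
  seg3 = sqrt((-6.0)^2 + (-2.0)^2) = 6.3246
  seg4 = sqrt((0.4)^2 + (6.1)^2) = 6.1131
  seg5 = sqrt((4.3)^2 + (-1.7)^2) = 4.6239
Total = 29.2205


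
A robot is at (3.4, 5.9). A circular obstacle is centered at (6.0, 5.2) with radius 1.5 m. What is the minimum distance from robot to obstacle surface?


center_dist = sqrt((3.4-6.0)^2 + (5.9-5.2)^2)
= sqrt(6.76 + 0.49)
= 2.6926
min_dist = center_dist - radius = 2.6926 - 1.5 = 1.1926 m


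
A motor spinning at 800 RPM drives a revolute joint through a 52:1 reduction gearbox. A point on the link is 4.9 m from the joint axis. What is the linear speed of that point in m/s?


omega_motor = 800 * 2*pi/60 = 83.7758 rad/s
omega_joint = omega_motor / 52 = 1.6111 rad/s
v = omega_joint * r = 1.6111 * 4.9
= 7.8943 m/s


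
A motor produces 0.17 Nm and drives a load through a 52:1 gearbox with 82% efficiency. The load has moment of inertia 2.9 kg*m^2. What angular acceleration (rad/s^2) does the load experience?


tau_out = tau_motor * N * eta
= 0.17 * 52 * 0.82 = 7.2488 Nm
alpha = tau_out / I = 7.2488 / 2.9
= 2.4996 rad/s^2


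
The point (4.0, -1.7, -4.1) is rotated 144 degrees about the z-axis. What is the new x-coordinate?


Rotation about z-axis: x' = x*cos(theta) - y*sin(theta)
= 4.0 * -0.809 - -1.7 * 0.5878
= -2.2368


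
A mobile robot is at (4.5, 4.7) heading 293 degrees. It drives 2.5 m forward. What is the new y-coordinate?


y_new = y0 + d*sin(theta)
= 4.7 + 2.5*sin(293)
= 4.7 + -2.3013
= 2.3987


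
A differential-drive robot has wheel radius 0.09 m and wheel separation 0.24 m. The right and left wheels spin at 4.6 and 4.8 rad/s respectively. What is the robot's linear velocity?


vR = r*wR = 0.09*4.6 = 0.414 m/s
vL = r*wL = 0.09*4.8 = 0.432 m/s
v = (vR+vL)/2 = 0.423 m/s
omega = (vR-vL)/L = -0.075 rad/s
linear velocity = 0.423 m/s


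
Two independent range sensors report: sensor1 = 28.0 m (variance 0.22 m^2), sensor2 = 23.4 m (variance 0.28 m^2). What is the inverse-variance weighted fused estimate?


w1 = (1/var1) / (1/var1 + 1/var2)
   = 4.5455 / (4.5455 + 3.5714) = 0.56
w2 = 1 - w1 = 0.44
fused = w1*s1 + w2*s2 = 15.68 + 10.296
= 25.976 m


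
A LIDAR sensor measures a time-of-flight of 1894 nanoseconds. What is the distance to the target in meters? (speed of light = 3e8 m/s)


tof = 1894 ns = 1.894e-06 s
dist = c * tof / 2
= 3e8 * 1.894e-06 / 2
= 284.1 m


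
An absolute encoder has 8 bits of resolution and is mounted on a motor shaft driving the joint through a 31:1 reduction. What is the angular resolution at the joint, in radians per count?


counts = 2^8 = 256
effective counts at joint = 256 * 31 = 7936
resolution = 2*pi / 7936
= 7.9173e-04 rad/count


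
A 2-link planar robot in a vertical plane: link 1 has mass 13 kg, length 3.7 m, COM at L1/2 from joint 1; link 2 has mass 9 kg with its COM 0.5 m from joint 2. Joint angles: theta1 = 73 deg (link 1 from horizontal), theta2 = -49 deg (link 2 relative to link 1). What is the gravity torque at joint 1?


Horizontal distance from joint 1 to link-1 COM:
  x_c1 = (L1/2)*cos(t1) = 1.85 * 0.2924 = 0.5409 m
Horizontal distance from joint 1 to link-2 COM:
  x_c2 = L1*cos(t1) + Lc2*cos(t1+t2)
       = 3.7*0.2924 + 0.5*0.9135 = 1.5385 m
tau1 = m1*g*x_c1 + m2*g*x_c2
     = 13*9.81*0.5409 + 9*9.81*1.5385
     = 68.9794 + 135.8384
     = 204.8178 Nm


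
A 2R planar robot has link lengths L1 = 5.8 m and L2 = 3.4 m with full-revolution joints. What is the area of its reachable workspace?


r_max = L1 + L2 = 9.2 m
r_min = |L1 - L2| = 2.4 m
Area = pi*(r_max^2 - r_min^2)
= pi*(84.64 - 5.76)
= pi * 78.88
= 247.8088 m^2


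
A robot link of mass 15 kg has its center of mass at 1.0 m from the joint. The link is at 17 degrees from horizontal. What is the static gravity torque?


tau = m*g*L*cos(angle)
= 15 * 9.81 * 1.0 * cos(17 deg)
= 15 * 9.81 * 1.0 * 0.9563
= 140.7202 Nm


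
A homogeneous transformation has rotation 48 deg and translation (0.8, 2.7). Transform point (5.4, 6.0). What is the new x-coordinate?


x' = cos(theta)*px - sin(theta)*py + tx
= 0.6691*5.4 - 0.7431*6.0 + 0.8
= -0.0456


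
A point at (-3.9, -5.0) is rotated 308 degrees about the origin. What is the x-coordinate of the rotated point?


x' = x*cos(theta) - y*sin(theta)
cos(308 deg) = 0.6157, sin(308 deg) = -0.788
x' = -3.9 * 0.6157 - -5.0 * -0.788
= -2.4011 - 3.9401
= -6.3411


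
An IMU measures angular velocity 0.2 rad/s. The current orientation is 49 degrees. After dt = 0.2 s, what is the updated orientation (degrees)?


delta_theta = w * dt = 0.2 * 0.2 = 0.04 rad
= 2.2918 deg
theta_new = 49 + 2.2918 = 51.2918 deg


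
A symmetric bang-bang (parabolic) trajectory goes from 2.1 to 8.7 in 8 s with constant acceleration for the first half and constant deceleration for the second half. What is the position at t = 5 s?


Symmetric rest-to-rest: each phase covers (pf-p0)/2 in time T/2. 0.5*a*(T/2)^2 = (pf-p0)/2 => a = 4*(pf-p0)/T^2
a = 4*(8.7-2.1)/8^2 = 0.4125
t = 5 is in the deceleration phase (t > T/2).
p = pf - 0.5*a*(T-t)^2 = 8.7 - 0.5*0.4125*3^2
= 6.8438


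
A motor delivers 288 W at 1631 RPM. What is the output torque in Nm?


omega = 1631 * 2*pi/60 = 170.7979 rad/s
tau = P / omega = 288 / 170.7979
= 1.6862 Nm


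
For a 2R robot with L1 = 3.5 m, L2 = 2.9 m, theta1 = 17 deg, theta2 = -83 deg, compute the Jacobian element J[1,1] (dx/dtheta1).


J[1,1] = -L1*sin(t1) - L2*sin(t1+t2)
= -3.5*sin(17) - 2.9*sin(-66)
= 1.626


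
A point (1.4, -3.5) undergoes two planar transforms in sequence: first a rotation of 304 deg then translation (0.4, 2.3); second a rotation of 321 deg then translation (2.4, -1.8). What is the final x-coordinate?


After transform 1:
x1 = cos(304)*1.4 - sin(304)*-3.5 + 0.4 = -1.7188
y1 = sin(304)*1.4 + cos(304)*-3.5 + 2.3 = -0.8178
After transform 2:
x2 = cos(321)*-1.7188 - sin(321)*-0.8178 + 2.4
= 0.5496


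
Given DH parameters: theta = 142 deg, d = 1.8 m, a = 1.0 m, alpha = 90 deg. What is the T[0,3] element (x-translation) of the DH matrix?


T[0,3] = a * cos(theta)
= 1.0 * cos(142 deg)
= 1.0 * -0.788
= -0.788


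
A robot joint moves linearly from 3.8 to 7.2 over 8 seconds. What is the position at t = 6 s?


s = t/T = 6/8 = 0.75
p(t) = p0 + (pf-p0)*s
= 3.8 + (7.2 - 3.8) * 0.75
= 6.35


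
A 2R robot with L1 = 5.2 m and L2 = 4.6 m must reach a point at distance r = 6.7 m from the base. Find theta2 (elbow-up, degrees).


cos(theta2) = (r^2 - L1^2 - L2^2) / (2*L1*L2)
cos(theta2) = (44.89 - 27.04 - 21.16) / 47.84
cos(theta2) = -0.069189
theta2 = 93.9674 degrees


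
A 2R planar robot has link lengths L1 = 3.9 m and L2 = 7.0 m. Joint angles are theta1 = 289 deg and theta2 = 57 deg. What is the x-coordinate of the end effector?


Convert angles to radians: theta1 = 5.044, theta2 = 0.9948
x = L1*cos(theta1) + L2*cos(theta1+theta2)
x = 1.2697 + 6.7921
x = 8.0618


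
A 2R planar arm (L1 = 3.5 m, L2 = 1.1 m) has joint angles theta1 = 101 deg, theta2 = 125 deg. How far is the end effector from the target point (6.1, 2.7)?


End effector via forward kinematics:
x = L1*cos(t1) + L2*cos(t1+t2) = -1.432
y = L1*sin(t1) + L2*sin(t1+t2) = 2.6444
Distance to target:
d = sqrt((6.1 - -1.432)^2 + (2.7 - 2.6444)^2)
= sqrt(56.7304 + 0.0031)
= 7.5322 m


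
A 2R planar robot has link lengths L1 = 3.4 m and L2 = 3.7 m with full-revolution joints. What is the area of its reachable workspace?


r_max = L1 + L2 = 7.1 m
r_min = |L1 - L2| = 0.3 m
Area = pi*(r_max^2 - r_min^2)
= pi*(50.41 - 0.09)
= pi * 50.32
= 158.0849 m^2


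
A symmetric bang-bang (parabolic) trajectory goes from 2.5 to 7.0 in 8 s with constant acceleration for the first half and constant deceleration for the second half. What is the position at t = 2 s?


Symmetric rest-to-rest: each phase covers (pf-p0)/2 in time T/2. 0.5*a*(T/2)^2 = (pf-p0)/2 => a = 4*(pf-p0)/T^2
a = 4*(7.0-2.5)/8^2 = 0.2812
t = 2 is in the acceleration phase (t <= T/2).
p = p0 + 0.5*a*t^2 = 2.5 + 0.5*0.2812*2^2
= 3.0625


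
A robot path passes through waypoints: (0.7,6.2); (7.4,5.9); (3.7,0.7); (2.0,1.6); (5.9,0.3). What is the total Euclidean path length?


Segment lengths:
  seg1 = sqrt((6.7)^2 + (-0.3)^2) = 6.7067
  seg2 = sqrt((-3.7)^2 + (-5.2)^2) = 6.382
  seg3 = sqrt((-1.7)^2 + (0.9)^2) = 1.9235
  seg4 = sqrt((3.9)^2 + (-1.3)^2) = 4.111
Total = 19.1232


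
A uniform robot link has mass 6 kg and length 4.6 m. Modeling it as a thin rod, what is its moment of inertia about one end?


I = (1/3) * m * L^2
= (1/3) * 6 * 4.6^2
= 0.333333 * 6 * 21.16
= 42.32 kg*m^2


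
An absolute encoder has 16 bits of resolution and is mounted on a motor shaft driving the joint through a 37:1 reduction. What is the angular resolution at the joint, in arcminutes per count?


counts = 2^16 = 65536
effective counts at joint = 65536 * 37 = 2424832
resolution = 360*60 / 2424832
= 0.0089 arcmin/count


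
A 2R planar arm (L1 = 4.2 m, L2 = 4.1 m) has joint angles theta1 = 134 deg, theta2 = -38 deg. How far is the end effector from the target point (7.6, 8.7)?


End effector via forward kinematics:
x = L1*cos(t1) + L2*cos(t1+t2) = -3.3461
y = L1*sin(t1) + L2*sin(t1+t2) = 7.0988
Distance to target:
d = sqrt((7.6 - -3.3461)^2 + (8.7 - 7.0988)^2)
= sqrt(119.8178 + 2.5639)
= 11.0626 m


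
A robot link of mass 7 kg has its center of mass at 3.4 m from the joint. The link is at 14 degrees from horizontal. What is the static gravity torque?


tau = m*g*L*cos(angle)
= 7 * 9.81 * 3.4 * cos(14 deg)
= 7 * 9.81 * 3.4 * 0.9703
= 226.5427 Nm


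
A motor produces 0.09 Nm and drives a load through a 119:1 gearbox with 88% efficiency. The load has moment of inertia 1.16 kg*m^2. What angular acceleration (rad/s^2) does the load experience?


tau_out = tau_motor * N * eta
= 0.09 * 119 * 0.88 = 9.4248 Nm
alpha = tau_out / I = 9.4248 / 1.16
= 8.1248 rad/s^2


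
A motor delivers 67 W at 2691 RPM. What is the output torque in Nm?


omega = 2691 * 2*pi/60 = 281.8009 rad/s
tau = P / omega = 67 / 281.8009
= 0.2378 Nm


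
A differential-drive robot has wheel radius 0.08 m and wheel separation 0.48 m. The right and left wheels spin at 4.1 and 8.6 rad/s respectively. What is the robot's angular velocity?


vR = r*wR = 0.08*4.1 = 0.328 m/s
vL = r*wL = 0.08*8.6 = 0.688 m/s
v = (vR+vL)/2 = 0.508 m/s
omega = (vR-vL)/L = -0.75 rad/s
angular velocity = -0.75 rad/s


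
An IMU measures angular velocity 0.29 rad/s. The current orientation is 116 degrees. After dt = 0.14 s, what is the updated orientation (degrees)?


delta_theta = w * dt = 0.29 * 0.14 = 0.0406 rad
= 2.3262 deg
theta_new = 116 + 2.3262 = 118.3262 deg


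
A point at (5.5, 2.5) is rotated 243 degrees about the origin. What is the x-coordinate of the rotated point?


x' = x*cos(theta) - y*sin(theta)
cos(243 deg) = -0.454, sin(243 deg) = -0.891
x' = 5.5 * -0.454 - 2.5 * -0.891
= -2.4969 - -2.2275
= -0.2694


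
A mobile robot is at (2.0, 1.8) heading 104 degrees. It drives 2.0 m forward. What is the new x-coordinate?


x_new = x0 + d*cos(theta)
= 2.0 + 2.0*cos(104)
= 2.0 + -0.4838
= 1.5162


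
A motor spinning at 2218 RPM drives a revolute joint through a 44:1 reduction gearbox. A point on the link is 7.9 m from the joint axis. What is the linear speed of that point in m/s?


omega_motor = 2218 * 2*pi/60 = 232.2684 rad/s
omega_joint = omega_motor / 44 = 5.2788 rad/s
v = omega_joint * r = 5.2788 * 7.9
= 41.7027 m/s


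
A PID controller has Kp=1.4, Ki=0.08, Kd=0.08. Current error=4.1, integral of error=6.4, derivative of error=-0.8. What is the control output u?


u = Kp*e + Ki*int(e) + Kd*de/dt
= 1.4*4.1 + 0.08*6.4 + 0.08*(-0.8)
= 5.74 + 0.512 + -0.064
= 6.188


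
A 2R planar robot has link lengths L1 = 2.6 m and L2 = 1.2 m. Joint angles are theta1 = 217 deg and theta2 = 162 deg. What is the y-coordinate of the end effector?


Convert angles to radians: theta1 = 3.7874, theta2 = 2.8274
y = L1*sin(theta1) + L2*sin(theta1+theta2)
y = -1.5647 + 0.3907
y = -1.174


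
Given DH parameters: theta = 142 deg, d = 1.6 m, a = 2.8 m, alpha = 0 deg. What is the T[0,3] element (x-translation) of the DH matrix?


T[0,3] = a * cos(theta)
= 2.8 * cos(142 deg)
= 2.8 * -0.788
= -2.2064


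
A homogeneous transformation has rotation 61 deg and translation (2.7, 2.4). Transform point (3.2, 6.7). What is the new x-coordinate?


x' = cos(theta)*px - sin(theta)*py + tx
= 0.4848*3.2 - 0.8746*6.7 + 2.7
= -1.6086


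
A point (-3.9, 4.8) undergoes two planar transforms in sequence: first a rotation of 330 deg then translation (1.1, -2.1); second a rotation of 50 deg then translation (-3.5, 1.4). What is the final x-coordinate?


After transform 1:
x1 = cos(330)*-3.9 - sin(330)*4.8 + 1.1 = 0.1225
y1 = sin(330)*-3.9 + cos(330)*4.8 + -2.1 = 4.0069
After transform 2:
x2 = cos(50)*0.1225 - sin(50)*4.0069 + -3.5
= -6.4907


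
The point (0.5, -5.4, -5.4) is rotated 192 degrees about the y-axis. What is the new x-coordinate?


Rotation about y-axis: x' = x*cos(theta) + z*sin(theta)
= 0.5 * -0.9781 + -5.4 * -0.2079
= 0.6336


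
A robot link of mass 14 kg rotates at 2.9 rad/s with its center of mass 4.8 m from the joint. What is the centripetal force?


F = m * omega^2 * r
= 14 * 2.9^2 * 4.8
= 14 * 8.41 * 4.8
= 565.152 N


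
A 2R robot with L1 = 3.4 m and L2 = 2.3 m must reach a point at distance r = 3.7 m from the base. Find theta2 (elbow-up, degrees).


cos(theta2) = (r^2 - L1^2 - L2^2) / (2*L1*L2)
cos(theta2) = (13.69 - 11.56 - 5.29) / 15.64
cos(theta2) = -0.202046
theta2 = 101.6566 degrees


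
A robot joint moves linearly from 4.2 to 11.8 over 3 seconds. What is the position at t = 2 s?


s = t/T = 2/3 = 0.6667
p(t) = p0 + (pf-p0)*s
= 4.2 + (11.8 - 4.2) * 0.6667
= 9.2667


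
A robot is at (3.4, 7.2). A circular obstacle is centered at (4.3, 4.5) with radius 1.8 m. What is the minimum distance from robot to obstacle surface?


center_dist = sqrt((3.4-4.3)^2 + (7.2-4.5)^2)
= sqrt(0.81 + 7.29)
= 2.846
min_dist = center_dist - radius = 2.846 - 1.8 = 1.046 m


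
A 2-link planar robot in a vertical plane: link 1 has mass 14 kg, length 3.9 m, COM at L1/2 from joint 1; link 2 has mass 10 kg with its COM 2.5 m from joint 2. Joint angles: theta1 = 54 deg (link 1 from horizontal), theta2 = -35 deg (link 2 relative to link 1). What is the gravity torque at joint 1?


Horizontal distance from joint 1 to link-1 COM:
  x_c1 = (L1/2)*cos(t1) = 1.95 * 0.5878 = 1.1462 m
Horizontal distance from joint 1 to link-2 COM:
  x_c2 = L1*cos(t1) + Lc2*cos(t1+t2)
       = 3.9*0.5878 + 2.5*0.9455 = 4.6562 m
tau1 = m1*g*x_c1 + m2*g*x_c2
     = 14*9.81*1.1462 + 10*9.81*4.6562
     = 157.4165 + 456.7692
     = 614.1857 Nm


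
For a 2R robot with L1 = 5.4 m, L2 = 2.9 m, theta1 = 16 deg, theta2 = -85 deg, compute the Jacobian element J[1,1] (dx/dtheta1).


J[1,1] = -L1*sin(t1) - L2*sin(t1+t2)
= -5.4*sin(16) - 2.9*sin(-69)
= 1.2189


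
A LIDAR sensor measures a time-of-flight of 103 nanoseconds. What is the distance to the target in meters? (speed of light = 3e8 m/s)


tof = 103 ns = 1.03e-07 s
dist = c * tof / 2
= 3e8 * 1.03e-07 / 2
= 15.45 m


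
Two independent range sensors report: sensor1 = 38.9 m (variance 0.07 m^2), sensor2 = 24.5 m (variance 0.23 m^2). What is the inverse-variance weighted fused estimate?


w1 = (1/var1) / (1/var1 + 1/var2)
   = 14.2857 / (14.2857 + 4.3478) = 0.7667
w2 = 1 - w1 = 0.2333
fused = w1*s1 + w2*s2 = 29.8233 + 5.7167
= 35.54 m


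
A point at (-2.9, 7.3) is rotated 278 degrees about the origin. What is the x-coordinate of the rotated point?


x' = x*cos(theta) - y*sin(theta)
cos(278 deg) = 0.1392, sin(278 deg) = -0.9903
x' = -2.9 * 0.1392 - 7.3 * -0.9903
= -0.4036 - -7.229
= 6.8254


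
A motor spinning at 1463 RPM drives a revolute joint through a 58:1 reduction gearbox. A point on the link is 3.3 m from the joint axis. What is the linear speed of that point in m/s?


omega_motor = 1463 * 2*pi/60 = 153.205 rad/s
omega_joint = omega_motor / 58 = 2.6415 rad/s
v = omega_joint * r = 2.6415 * 3.3
= 8.7168 m/s


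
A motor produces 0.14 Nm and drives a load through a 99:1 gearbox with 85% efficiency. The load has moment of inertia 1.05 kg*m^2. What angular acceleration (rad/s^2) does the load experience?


tau_out = tau_motor * N * eta
= 0.14 * 99 * 0.85 = 11.781 Nm
alpha = tau_out / I = 11.781 / 1.05
= 11.22 rad/s^2


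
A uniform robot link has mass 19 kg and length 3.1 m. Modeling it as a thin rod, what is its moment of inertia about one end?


I = (1/3) * m * L^2
= (1/3) * 19 * 3.1^2
= 0.333333 * 19 * 9.61
= 60.8633 kg*m^2


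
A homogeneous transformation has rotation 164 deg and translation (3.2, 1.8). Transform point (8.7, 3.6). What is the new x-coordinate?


x' = cos(theta)*px - sin(theta)*py + tx
= -0.9613*8.7 - 0.2756*3.6 + 3.2
= -6.1553


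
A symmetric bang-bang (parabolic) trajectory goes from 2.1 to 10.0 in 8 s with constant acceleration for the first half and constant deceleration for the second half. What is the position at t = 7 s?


Symmetric rest-to-rest: each phase covers (pf-p0)/2 in time T/2. 0.5*a*(T/2)^2 = (pf-p0)/2 => a = 4*(pf-p0)/T^2
a = 4*(10.0-2.1)/8^2 = 0.4938
t = 7 is in the deceleration phase (t > T/2).
p = pf - 0.5*a*(T-t)^2 = 10.0 - 0.5*0.4938*1^2
= 9.7531


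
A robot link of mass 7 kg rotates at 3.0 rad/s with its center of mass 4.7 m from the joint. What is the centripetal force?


F = m * omega^2 * r
= 7 * 3.0^2 * 4.7
= 7 * 9.0 * 4.7
= 296.1 N


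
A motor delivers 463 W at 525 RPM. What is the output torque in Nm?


omega = 525 * 2*pi/60 = 54.9779 rad/s
tau = P / omega = 463 / 54.9779
= 8.4216 Nm


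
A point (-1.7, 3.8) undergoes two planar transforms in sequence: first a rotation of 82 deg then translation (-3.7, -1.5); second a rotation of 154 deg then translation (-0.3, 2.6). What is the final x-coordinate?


After transform 1:
x1 = cos(82)*-1.7 - sin(82)*3.8 + -3.7 = -7.6996
y1 = sin(82)*-1.7 + cos(82)*3.8 + -1.5 = -2.6546
After transform 2:
x2 = cos(154)*-7.6996 - sin(154)*-2.6546 + -0.3
= 7.7841


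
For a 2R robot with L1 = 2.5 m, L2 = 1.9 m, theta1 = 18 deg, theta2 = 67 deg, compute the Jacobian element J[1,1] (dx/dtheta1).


J[1,1] = -L1*sin(t1) - L2*sin(t1+t2)
= -2.5*sin(18) - 1.9*sin(85)
= -2.6653


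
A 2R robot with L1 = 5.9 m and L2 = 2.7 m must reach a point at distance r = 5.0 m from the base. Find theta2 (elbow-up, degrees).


cos(theta2) = (r^2 - L1^2 - L2^2) / (2*L1*L2)
cos(theta2) = (25.0 - 34.81 - 7.29) / 31.86
cos(theta2) = -0.536723
theta2 = 122.4608 degrees


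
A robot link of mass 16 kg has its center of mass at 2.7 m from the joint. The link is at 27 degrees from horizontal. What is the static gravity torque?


tau = m*g*L*cos(angle)
= 16 * 9.81 * 2.7 * cos(27 deg)
= 16 * 9.81 * 2.7 * 0.891
= 377.6014 Nm


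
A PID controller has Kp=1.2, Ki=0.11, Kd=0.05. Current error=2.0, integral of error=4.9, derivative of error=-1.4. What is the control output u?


u = Kp*e + Ki*int(e) + Kd*de/dt
= 1.2*2.0 + 0.11*4.9 + 0.05*(-1.4)
= 2.4 + 0.539 + -0.07
= 2.869


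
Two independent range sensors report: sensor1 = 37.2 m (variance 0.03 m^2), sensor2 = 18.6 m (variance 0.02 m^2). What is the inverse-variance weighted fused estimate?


w1 = (1/var1) / (1/var1 + 1/var2)
   = 33.3333 / (33.3333 + 50.0) = 0.4
w2 = 1 - w1 = 0.6
fused = w1*s1 + w2*s2 = 14.88 + 11.16
= 26.04 m


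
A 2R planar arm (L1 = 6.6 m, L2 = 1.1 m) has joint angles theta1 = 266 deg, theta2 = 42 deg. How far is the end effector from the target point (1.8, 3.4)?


End effector via forward kinematics:
x = L1*cos(t1) + L2*cos(t1+t2) = 0.2168
y = L1*sin(t1) + L2*sin(t1+t2) = -7.4507
Distance to target:
d = sqrt((1.8 - 0.2168)^2 + (3.4 - -7.4507)^2)
= sqrt(2.5064 + 117.7384)
= 10.9656 m


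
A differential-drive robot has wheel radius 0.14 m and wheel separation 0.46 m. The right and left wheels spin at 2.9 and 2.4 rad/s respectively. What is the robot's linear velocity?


vR = r*wR = 0.14*2.9 = 0.406 m/s
vL = r*wL = 0.14*2.4 = 0.336 m/s
v = (vR+vL)/2 = 0.371 m/s
omega = (vR-vL)/L = 0.1522 rad/s
linear velocity = 0.371 m/s


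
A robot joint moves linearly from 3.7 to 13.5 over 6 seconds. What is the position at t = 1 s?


s = t/T = 1/6 = 0.1667
p(t) = p0 + (pf-p0)*s
= 3.7 + (13.5 - 3.7) * 0.1667
= 5.3333


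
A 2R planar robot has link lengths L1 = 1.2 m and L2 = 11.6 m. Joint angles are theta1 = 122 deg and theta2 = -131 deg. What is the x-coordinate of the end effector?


Convert angles to radians: theta1 = 2.1293, theta2 = -2.2864
x = L1*cos(theta1) + L2*cos(theta1+theta2)
x = -0.6359 + 11.4572
x = 10.8213


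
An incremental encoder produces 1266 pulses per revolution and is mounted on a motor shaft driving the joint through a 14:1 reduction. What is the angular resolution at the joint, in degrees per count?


counts per rev = 1266
effective counts at joint = 1266 * 14 = 17724
resolution = 360 / 17724
= 0.0203 deg/count


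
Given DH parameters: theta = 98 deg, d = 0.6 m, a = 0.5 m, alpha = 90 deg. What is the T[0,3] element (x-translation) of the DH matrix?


T[0,3] = a * cos(theta)
= 0.5 * cos(98 deg)
= 0.5 * -0.1392
= -0.0696


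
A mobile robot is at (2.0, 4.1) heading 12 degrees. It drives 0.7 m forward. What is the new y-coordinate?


y_new = y0 + d*sin(theta)
= 4.1 + 0.7*sin(12)
= 4.1 + 0.1455
= 4.2455


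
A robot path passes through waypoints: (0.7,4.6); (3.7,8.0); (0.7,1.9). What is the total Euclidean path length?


Segment lengths:
  seg1 = sqrt((3.0)^2 + (3.4)^2) = 4.5343
  seg2 = sqrt((-3.0)^2 + (-6.1)^2) = 6.7978
Total = 11.3321


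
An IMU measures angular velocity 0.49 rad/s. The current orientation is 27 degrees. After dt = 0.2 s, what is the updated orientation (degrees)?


delta_theta = w * dt = 0.49 * 0.2 = 0.098 rad
= 5.615 deg
theta_new = 27 + 5.615 = 32.615 deg


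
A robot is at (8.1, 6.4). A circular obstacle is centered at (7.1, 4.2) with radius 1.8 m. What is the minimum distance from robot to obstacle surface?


center_dist = sqrt((8.1-7.1)^2 + (6.4-4.2)^2)
= sqrt(1.0 + 4.84)
= 2.4166
min_dist = center_dist - radius = 2.4166 - 1.8 = 0.6166 m


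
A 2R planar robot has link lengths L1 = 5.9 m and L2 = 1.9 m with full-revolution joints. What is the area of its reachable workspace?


r_max = L1 + L2 = 7.8 m
r_min = |L1 - L2| = 4.0 m
Area = pi*(r_max^2 - r_min^2)
= pi*(60.84 - 16.0)
= pi * 44.84
= 140.869 m^2


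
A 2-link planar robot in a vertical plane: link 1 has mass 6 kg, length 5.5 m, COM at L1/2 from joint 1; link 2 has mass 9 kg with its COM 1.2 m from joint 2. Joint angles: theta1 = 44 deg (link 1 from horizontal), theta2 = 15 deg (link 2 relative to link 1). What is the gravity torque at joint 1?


Horizontal distance from joint 1 to link-1 COM:
  x_c1 = (L1/2)*cos(t1) = 2.75 * 0.7193 = 1.9782 m
Horizontal distance from joint 1 to link-2 COM:
  x_c2 = L1*cos(t1) + Lc2*cos(t1+t2)
       = 5.5*0.7193 + 1.2*0.515 = 4.5744 m
tau1 = m1*g*x_c1 + m2*g*x_c2
     = 6*9.81*1.9782 + 9*9.81*4.5744
     = 116.4359 + 403.8751
     = 520.311 Nm


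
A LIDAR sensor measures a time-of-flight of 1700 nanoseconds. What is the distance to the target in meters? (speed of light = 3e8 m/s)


tof = 1700 ns = 1.7e-06 s
dist = c * tof / 2
= 3e8 * 1.7e-06 / 2
= 255.0 m


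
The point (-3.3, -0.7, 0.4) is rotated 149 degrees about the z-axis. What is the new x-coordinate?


Rotation about z-axis: x' = x*cos(theta) - y*sin(theta)
= -3.3 * -0.8572 - -0.7 * 0.515
= 3.1892


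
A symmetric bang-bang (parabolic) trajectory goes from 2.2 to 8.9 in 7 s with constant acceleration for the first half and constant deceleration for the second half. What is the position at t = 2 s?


Symmetric rest-to-rest: each phase covers (pf-p0)/2 in time T/2. 0.5*a*(T/2)^2 = (pf-p0)/2 => a = 4*(pf-p0)/T^2
a = 4*(8.9-2.2)/7^2 = 0.5469
t = 2 is in the acceleration phase (t <= T/2).
p = p0 + 0.5*a*t^2 = 2.2 + 0.5*0.5469*2^2
= 3.2939


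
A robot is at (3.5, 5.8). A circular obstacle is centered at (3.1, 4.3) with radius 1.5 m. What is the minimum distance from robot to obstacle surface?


center_dist = sqrt((3.5-3.1)^2 + (5.8-4.3)^2)
= sqrt(0.16 + 2.25)
= 1.5524
min_dist = center_dist - radius = 1.5524 - 1.5 = 0.0524 m


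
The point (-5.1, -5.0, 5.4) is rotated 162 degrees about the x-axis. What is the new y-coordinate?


Rotation about x-axis: y' = y*cos(theta) - z*sin(theta)
= -5.0 * -0.9511 - 5.4 * 0.309
= 3.0866


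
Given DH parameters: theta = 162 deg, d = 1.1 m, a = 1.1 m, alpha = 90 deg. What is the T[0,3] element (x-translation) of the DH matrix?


T[0,3] = a * cos(theta)
= 1.1 * cos(162 deg)
= 1.1 * -0.9511
= -1.0462


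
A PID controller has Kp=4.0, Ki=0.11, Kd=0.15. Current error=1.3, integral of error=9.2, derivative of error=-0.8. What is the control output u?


u = Kp*e + Ki*int(e) + Kd*de/dt
= 4.0*1.3 + 0.11*9.2 + 0.15*(-0.8)
= 5.2 + 1.012 + -0.12
= 6.092


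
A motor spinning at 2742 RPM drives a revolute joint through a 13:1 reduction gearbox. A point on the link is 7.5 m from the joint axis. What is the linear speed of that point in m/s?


omega_motor = 2742 * 2*pi/60 = 287.1416 rad/s
omega_joint = omega_motor / 13 = 22.0878 rad/s
v = omega_joint * r = 22.0878 * 7.5
= 165.6586 m/s


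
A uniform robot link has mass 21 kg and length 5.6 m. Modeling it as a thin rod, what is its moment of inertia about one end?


I = (1/3) * m * L^2
= (1/3) * 21 * 5.6^2
= 0.333333 * 21 * 31.36
= 219.52 kg*m^2


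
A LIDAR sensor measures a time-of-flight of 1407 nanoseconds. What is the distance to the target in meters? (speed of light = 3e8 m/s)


tof = 1407 ns = 1.407e-06 s
dist = c * tof / 2
= 3e8 * 1.407e-06 / 2
= 211.05 m


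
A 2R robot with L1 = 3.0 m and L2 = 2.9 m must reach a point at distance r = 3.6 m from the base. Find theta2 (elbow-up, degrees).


cos(theta2) = (r^2 - L1^2 - L2^2) / (2*L1*L2)
cos(theta2) = (12.96 - 9.0 - 8.41) / 17.4
cos(theta2) = -0.255747
theta2 = 104.8179 degrees


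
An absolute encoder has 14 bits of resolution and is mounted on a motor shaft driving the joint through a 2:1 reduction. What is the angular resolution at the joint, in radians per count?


counts = 2^14 = 16384
effective counts at joint = 16384 * 2 = 32768
resolution = 2*pi / 32768
= 1.9175e-04 rad/count


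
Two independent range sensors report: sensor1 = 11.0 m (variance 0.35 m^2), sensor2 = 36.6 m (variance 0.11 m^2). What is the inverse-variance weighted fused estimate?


w1 = (1/var1) / (1/var1 + 1/var2)
   = 2.8571 / (2.8571 + 9.0909) = 0.2391
w2 = 1 - w1 = 0.7609
fused = w1*s1 + w2*s2 = 2.6304 + 27.8478
= 30.4783 m


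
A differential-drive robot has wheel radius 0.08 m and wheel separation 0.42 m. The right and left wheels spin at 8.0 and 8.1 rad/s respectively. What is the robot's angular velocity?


vR = r*wR = 0.08*8.0 = 0.64 m/s
vL = r*wL = 0.08*8.1 = 0.648 m/s
v = (vR+vL)/2 = 0.644 m/s
omega = (vR-vL)/L = -0.019 rad/s
angular velocity = -0.019 rad/s


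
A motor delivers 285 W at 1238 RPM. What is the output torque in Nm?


omega = 1238 * 2*pi/60 = 129.6431 rad/s
tau = P / omega = 285 / 129.6431
= 2.1983 Nm


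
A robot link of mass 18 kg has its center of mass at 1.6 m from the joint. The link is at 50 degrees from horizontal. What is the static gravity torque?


tau = m*g*L*cos(angle)
= 18 * 9.81 * 1.6 * cos(50 deg)
= 18 * 9.81 * 1.6 * 0.6428
= 181.6055 Nm
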